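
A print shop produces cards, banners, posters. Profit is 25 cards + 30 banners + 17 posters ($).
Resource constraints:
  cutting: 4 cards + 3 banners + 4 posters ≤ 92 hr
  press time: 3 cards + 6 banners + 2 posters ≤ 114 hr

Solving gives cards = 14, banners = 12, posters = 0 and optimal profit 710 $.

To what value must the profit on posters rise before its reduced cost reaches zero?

Both cutting and press time are binding at x*.
From A_Bᵀ y = c: 4·y_cutting + 3·y_press time = 25; 3·y_cutting + 6·y_press time = 30.
→ y_cutting = 4 and y_press time = 3.
posters enters the basis when its profit ≥ yᵀa₃ = 4·4 + 3·2 = 22.

22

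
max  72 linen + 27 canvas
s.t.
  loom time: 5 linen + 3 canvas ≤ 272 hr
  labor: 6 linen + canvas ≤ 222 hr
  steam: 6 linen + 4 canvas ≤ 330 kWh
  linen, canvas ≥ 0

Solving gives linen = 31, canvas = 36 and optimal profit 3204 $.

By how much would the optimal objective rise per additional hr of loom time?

Check each constraint at x*: loom time 263/272 (slack 9); labor 222/222 (tight); steam 330/330 (tight).
Since loom time is not tight, its dual is 0.
Dual feasibility on the basic columns requires 6·y_labor + 6·y_steam = 72, 1·y_labor + 4·y_steam = 27.
→ y_labor = 7 and y_steam = 5.
Shadow price of loom time = 0.

0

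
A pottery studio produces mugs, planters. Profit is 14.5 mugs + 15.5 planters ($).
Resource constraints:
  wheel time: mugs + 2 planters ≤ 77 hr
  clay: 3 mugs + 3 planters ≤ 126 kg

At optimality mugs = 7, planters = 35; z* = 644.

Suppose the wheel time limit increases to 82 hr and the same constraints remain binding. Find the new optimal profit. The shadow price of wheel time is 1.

Δb = 5, so new z* = 644 + (1)·(5) = 644 + 5 = 649.

649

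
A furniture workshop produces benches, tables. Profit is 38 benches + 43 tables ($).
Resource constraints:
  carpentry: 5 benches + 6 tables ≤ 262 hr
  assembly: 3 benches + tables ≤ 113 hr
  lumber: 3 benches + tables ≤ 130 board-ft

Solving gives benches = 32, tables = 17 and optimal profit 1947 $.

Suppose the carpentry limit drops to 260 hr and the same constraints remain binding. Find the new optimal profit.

1933

Check each constraint at x*: carpentry 262/262 (tight); assembly 113/113 (tight); lumber 113/130 (slack 17).
Since lumber is not tight, its dual is 0.
The binding rows give the dual system: 5·y_carpentry + 3·y_assembly = 38 and 6·y_carpentry + 1·y_assembly = 43.
This yields shadow prices y_carpentry = 7, y_assembly = 1.
Δz = y_carpentry·Δb = 7 × (-2) = -14, so new z* = 1947 − 14 = 1933.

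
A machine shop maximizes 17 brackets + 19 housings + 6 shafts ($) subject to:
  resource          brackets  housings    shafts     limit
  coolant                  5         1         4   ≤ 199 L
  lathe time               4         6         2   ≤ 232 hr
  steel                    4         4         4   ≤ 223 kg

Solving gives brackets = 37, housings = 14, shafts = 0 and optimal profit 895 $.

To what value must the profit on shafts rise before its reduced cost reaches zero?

At the optimum: coolant uses 199 of 199 (binding); lathe time uses 232 of 232 (binding); steel uses 204 of 223 (slack = 19).
By complementary slackness, y = 0 for the non-binding constraint.
From A_Bᵀ y = c: 5·y_coolant + 4·y_lathe time = 17; 1·y_coolant + 6·y_lathe time = 19.
Solving: y_coolant = 1, y_lathe time = 3.
shafts enters the basis when its profit ≥ yᵀa₃ = 1·4 + 3·2 = 10.

10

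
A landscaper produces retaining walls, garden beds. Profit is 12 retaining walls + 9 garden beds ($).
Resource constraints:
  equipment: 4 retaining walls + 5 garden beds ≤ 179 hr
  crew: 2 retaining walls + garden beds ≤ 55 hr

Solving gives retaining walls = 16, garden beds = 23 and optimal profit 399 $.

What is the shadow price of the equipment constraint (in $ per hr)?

1

Both equipment and crew are binding at x*.
Dual feasibility on the basic columns requires 4·y_equipment + 2·y_crew = 12, 5·y_equipment + 1·y_crew = 9.
This yields shadow prices y_equipment = 1, y_crew = 4.
Shadow price of equipment = 1.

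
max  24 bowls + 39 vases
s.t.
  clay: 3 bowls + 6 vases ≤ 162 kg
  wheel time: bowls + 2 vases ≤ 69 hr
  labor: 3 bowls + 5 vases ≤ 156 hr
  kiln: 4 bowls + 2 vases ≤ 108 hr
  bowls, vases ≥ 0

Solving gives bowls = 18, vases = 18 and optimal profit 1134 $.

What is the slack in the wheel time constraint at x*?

wheel time used = 1·18 + 2·18 = 54; slack = 69 − 54 = 15.

15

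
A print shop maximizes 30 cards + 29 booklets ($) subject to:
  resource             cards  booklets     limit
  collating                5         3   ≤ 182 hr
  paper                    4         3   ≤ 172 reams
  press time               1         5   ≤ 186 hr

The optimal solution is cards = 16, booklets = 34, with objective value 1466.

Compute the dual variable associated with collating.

5.5

Binding: collating and press time. Non-binding: paper (6 unused).
Slack constraints have shadow price 0 (complementary slackness).
Dual feasibility on the basic columns requires 5·y_collating + 1·y_press time = 30, 3·y_collating + 5·y_press time = 29.
This yields shadow prices y_collating = 5.5, y_press time = 2.5.
Shadow price of collating = 5.5.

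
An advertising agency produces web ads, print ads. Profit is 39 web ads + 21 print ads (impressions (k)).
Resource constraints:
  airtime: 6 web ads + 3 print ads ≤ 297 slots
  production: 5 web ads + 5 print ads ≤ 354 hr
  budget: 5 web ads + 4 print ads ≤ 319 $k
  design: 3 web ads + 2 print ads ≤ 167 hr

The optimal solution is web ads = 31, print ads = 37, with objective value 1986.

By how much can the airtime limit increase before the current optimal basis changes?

Binding constraints: airtime, design. The basis is B = [[6,3],[3,2]] with det 3.
Per unit increase in airtime, x* moves by d = (0.6667, -1).
The basis stays optimal until print ads reaches 0; allowable increase = 37 slots.

37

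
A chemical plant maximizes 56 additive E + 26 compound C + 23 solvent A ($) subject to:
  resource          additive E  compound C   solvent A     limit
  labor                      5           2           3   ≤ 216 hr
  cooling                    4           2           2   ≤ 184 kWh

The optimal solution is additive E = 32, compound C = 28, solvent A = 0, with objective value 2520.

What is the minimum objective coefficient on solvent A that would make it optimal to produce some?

30

Check each constraint at x*: labor 216/216 (tight); cooling 184/184 (tight).
From A_Bᵀ y = c: 5·y_labor + 4·y_cooling = 56; 2·y_labor + 2·y_cooling = 26.
This yields shadow prices y_labor = 4, y_cooling = 9.
solvent A enters the basis when its profit ≥ yᵀa₃ = 4·3 + 9·2 = 30.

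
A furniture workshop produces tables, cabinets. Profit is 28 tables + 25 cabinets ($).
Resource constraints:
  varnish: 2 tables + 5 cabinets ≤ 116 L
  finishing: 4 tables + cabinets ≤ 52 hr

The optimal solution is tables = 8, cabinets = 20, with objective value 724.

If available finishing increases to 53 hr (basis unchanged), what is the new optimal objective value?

Both varnish and finishing are binding at x*.
The binding rows give the dual system: 2·y_varnish + 4·y_finishing = 28 and 5·y_varnish + 1·y_finishing = 25.
Solving: y_varnish = 4, y_finishing = 5.
Δz = y_finishing·Δb = 5 × (1) = 5, so new z* = 724 + 5 = 729.

729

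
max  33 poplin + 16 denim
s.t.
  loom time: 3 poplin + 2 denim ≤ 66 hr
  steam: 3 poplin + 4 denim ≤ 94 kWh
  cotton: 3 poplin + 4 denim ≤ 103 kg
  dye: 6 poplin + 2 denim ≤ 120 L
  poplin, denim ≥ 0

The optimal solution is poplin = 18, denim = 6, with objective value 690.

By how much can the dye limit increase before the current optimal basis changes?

Binding constraints: loom time, dye. The basis is B = [[3,2],[6,2]] with det -6.
Per unit increase in dye, x* moves by d = (0.3333, -0.5).
The basis stays optimal until denim reaches 0; allowable increase = 12 L.

12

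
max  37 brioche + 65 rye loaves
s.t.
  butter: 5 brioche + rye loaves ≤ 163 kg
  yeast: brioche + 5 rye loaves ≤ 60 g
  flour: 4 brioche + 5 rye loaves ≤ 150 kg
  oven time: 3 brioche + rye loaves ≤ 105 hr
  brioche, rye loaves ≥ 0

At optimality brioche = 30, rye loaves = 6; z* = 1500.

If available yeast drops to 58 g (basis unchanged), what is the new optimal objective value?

1490

Binding: yeast and flour. Non-binding: butter (7 unused), oven time (9 unused).
By complementary slackness, y = 0 for the non-binding constraints.
From A_Bᵀ y = c: 1·y_yeast + 4·y_flour = 37; 5·y_yeast + 5·y_flour = 65.
This yields shadow prices y_yeast = 5, y_flour = 8.
Δz = y_yeast·Δb = 5 × (-2) = -10, so new z* = 1500 − 10 = 1490.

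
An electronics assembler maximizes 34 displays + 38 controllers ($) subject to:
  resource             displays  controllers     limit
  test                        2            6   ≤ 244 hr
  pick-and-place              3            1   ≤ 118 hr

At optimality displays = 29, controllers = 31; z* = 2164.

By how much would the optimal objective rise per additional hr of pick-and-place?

At the optimum: test uses 244 of 244 (binding); pick-and-place uses 118 of 118 (binding).
From A_Bᵀ y = c: 2·y_test + 3·y_pick-and-place = 34; 6·y_test + 1·y_pick-and-place = 38.
This yields shadow prices y_test = 5, y_pick-and-place = 8.
Shadow price of pick-and-place = 8.

8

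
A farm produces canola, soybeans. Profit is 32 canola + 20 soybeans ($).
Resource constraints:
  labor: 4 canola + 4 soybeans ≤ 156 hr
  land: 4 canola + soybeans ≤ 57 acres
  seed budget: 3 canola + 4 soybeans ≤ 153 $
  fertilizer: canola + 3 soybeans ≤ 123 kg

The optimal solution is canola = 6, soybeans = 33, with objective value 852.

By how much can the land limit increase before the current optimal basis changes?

Binding constraints: labor, land. The basis is B = [[4,4],[4,1]] with det -12.
Per unit increase in land, x* moves by d = (0.3333, -0.3333).
The basis stays optimal until soybeans reaches 0; allowable increase = 99 acres.

99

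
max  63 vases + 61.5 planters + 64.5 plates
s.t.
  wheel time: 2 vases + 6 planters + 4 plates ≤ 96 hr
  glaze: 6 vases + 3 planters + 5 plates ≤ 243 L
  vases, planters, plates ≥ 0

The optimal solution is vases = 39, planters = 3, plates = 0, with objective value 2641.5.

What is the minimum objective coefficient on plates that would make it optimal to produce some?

Both wheel time and glaze are binding at x*.
Dual feasibility on the basic columns requires 2·y_wheel time + 6·y_glaze = 63, 6·y_wheel time + 3·y_glaze = 61.5.
This yields shadow prices y_wheel time = 6, y_glaze = 8.5.
plates enters the basis when its profit ≥ yᵀa₃ = 6·4 + 8.5·5 = 66.5.

66.5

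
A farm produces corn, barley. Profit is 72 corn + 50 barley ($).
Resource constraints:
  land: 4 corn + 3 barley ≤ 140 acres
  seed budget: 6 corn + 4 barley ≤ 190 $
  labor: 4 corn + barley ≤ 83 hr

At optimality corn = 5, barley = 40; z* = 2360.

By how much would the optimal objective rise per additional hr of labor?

0

Check each constraint at x*: land 140/140 (tight); seed budget 190/190 (tight); labor 60/83 (slack 23).
Slack constraints have shadow price 0 (complementary slackness).
The binding rows give the dual system: 4·y_land + 6·y_seed budget = 72 and 3·y_land + 4·y_seed budget = 50.
Solving: y_land = 6, y_seed budget = 8.
Shadow price of labor = 0.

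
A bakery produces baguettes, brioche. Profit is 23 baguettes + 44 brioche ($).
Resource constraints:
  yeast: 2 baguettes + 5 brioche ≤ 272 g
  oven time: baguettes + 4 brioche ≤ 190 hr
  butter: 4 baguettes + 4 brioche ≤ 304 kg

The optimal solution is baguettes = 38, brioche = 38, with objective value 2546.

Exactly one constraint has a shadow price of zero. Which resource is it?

yeast

yeast: 266/272 (slack 6)
oven time: 190/190 (binding)
butter: 304/304 (binding)
By complementary slackness, a constraint with positive slack has shadow price 0 → yeast.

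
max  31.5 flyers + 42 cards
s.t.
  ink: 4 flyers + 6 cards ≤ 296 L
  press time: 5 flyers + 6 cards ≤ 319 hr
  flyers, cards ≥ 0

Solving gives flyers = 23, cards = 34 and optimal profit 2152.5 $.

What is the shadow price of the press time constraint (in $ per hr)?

3.5

Check each constraint at x*: ink 296/296 (tight); press time 319/319 (tight).
From A_Bᵀ y = c: 4·y_ink + 5·y_press time = 31.5; 6·y_ink + 6·y_press time = 42.
This yields shadow prices y_ink = 3.5, y_press time = 3.5.
Shadow price of press time = 3.5.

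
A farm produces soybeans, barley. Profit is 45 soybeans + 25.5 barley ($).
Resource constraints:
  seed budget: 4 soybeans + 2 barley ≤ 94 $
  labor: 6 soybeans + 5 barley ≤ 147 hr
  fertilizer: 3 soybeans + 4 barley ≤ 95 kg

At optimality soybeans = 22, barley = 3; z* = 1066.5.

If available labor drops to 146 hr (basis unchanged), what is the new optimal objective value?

1065

Binding: seed budget and labor. Non-binding: fertilizer (17 unused).
Slack constraints have shadow price 0 (complementary slackness).
From A_Bᵀ y = c: 4·y_seed budget + 6·y_labor = 45; 2·y_seed budget + 5·y_labor = 25.5.
This yields shadow prices y_seed budget = 9, y_labor = 1.5.
Δz = y_labor·Δb = 1.5 × (-1) = -1.5, so new z* = 1066.5 − 1.5 = 1065.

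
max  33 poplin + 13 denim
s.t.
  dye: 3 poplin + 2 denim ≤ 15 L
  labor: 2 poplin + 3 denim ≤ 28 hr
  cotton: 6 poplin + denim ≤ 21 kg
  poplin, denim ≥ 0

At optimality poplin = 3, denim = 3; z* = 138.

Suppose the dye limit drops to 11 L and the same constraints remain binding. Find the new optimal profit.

118

Binding: dye and cotton. Non-binding: labor (13 unused).
Since labor is not tight, its dual is 0.
The binding rows give the dual system: 3·y_dye + 6·y_cotton = 33 and 2·y_dye + 1·y_cotton = 13.
This yields shadow prices y_dye = 5, y_cotton = 3.
Δz = y_dye·Δb = 5 × (-4) = -20, so new z* = 138 − 20 = 118.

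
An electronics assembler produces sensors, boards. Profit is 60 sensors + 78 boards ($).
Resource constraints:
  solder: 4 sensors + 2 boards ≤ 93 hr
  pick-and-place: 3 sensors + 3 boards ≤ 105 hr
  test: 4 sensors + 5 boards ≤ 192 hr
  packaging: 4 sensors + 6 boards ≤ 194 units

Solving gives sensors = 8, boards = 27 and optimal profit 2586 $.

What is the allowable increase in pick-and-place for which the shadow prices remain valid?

2.625

Binding constraints: pick-and-place, packaging. The basis is B = [[3,3],[4,6]] with det 6.
Per unit increase in pick-and-place, x* moves by d = (1, -0.6667).
The basis stays optimal until solder becomes binding; allowable increase = 2.625 hr.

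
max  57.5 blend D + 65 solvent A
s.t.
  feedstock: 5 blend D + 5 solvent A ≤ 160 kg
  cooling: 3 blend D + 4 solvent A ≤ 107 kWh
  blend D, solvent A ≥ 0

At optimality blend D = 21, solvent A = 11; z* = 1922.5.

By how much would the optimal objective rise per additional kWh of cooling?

7.5

Both feedstock and cooling are binding at x*.
Dual feasibility on the basic columns requires 5·y_feedstock + 3·y_cooling = 57.5, 5·y_feedstock + 4·y_cooling = 65.
This yields shadow prices y_feedstock = 7, y_cooling = 7.5.
Shadow price of cooling = 7.5.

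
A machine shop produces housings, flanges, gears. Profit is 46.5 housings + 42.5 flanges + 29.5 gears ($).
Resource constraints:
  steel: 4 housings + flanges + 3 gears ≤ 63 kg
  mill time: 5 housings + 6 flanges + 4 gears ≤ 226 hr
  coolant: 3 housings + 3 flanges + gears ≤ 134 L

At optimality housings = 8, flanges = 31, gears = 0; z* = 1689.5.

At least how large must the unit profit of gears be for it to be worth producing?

Binding: steel and mill time. Non-binding: coolant (17 unused).
Since coolant is not tight, its dual is 0.
The binding rows give the dual system: 4·y_steel + 5·y_mill time = 46.5 and 1·y_steel + 6·y_mill time = 42.5.
→ y_steel = 3.5 and y_mill time = 6.5.
gears enters the basis when its profit ≥ yᵀa₃ = 3.5·3 + 6.5·4 = 36.5.

36.5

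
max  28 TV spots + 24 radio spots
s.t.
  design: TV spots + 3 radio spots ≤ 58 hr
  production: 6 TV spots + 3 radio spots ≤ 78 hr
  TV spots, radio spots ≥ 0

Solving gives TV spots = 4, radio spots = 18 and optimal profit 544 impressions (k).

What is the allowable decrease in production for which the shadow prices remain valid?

Binding constraints: design, production. The basis is B = [[1,3],[6,3]] with det -15.
Per unit decrease in production, x* moves by d = (-0.2, 0.0667).
The basis stays optimal until TV spots reaches 0; allowable decrease = 20 hr.

20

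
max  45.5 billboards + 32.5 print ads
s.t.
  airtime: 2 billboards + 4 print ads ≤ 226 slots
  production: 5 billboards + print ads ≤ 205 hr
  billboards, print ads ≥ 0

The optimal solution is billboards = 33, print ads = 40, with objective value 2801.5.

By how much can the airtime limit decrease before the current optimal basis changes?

Binding constraints: airtime, production. The basis is B = [[2,4],[5,1]] with det -18.
Per unit decrease in airtime, x* moves by d = (0.0556, -0.2778).
The basis stays optimal until print ads reaches 0; allowable decrease = 144 slots.

144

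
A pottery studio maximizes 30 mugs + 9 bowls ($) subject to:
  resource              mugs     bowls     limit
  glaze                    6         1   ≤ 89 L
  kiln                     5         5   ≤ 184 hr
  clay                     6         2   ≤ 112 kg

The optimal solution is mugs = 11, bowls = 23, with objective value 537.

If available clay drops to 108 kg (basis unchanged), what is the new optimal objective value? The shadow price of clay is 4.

Δb = -4, so new z* = 537 + (4)·(-4) = 537 − 16 = 521.

521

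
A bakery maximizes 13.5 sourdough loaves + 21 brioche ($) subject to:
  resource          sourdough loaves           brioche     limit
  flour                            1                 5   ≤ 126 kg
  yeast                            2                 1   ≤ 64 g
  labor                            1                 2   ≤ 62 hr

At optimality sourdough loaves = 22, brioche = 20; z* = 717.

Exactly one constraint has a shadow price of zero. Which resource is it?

flour

flour: 122/126 (slack 4)
yeast: 64/64 (binding)
labor: 62/62 (binding)
By complementary slackness, a constraint with positive slack has shadow price 0 → flour.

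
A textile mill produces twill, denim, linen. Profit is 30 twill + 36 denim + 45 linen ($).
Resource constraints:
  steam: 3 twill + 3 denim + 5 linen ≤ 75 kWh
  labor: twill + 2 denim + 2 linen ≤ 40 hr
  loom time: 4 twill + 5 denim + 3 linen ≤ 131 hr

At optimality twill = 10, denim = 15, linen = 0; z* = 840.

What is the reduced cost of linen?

-7

At the optimum: steam uses 75 of 75 (binding); labor uses 40 of 40 (binding); loom time uses 115 of 131 (slack = 16).
Slack constraints have shadow price 0 (complementary slackness).
Dual feasibility on the basic columns requires 3·y_steam + 1·y_labor = 30, 3·y_steam + 2·y_labor = 36.
→ y_steam = 8 and y_labor = 6.
Reduced cost of linen: c₃ − yᵀa₃ = 45 − (8·5 + 6·2) = 45 − 52 = -7.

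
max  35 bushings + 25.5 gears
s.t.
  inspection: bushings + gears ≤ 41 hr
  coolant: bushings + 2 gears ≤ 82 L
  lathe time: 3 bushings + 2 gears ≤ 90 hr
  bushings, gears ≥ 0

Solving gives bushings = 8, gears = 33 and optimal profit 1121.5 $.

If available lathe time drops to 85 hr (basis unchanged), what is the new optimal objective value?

Check each constraint at x*: inspection 41/41 (tight); coolant 74/82 (slack 8); lathe time 90/90 (tight).
Slack constraints have shadow price 0 (complementary slackness).
The binding rows give the dual system: 1·y_inspection + 3·y_lathe time = 35 and 1·y_inspection + 2·y_lathe time = 25.5.
Solving: y_inspection = 6.5, y_lathe time = 9.5.
Δz = y_lathe time·Δb = 9.5 × (-5) = -47.5, so new z* = 1121.5 − 47.5 = 1074.

1074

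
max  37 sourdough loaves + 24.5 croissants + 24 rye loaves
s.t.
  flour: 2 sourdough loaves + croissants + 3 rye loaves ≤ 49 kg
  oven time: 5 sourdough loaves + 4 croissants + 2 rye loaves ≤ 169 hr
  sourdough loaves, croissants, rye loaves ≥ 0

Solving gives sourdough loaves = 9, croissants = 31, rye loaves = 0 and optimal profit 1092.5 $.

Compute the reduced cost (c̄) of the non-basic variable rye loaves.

-9.5

Check each constraint at x*: flour 49/49 (tight); oven time 169/169 (tight).
The binding rows give the dual system: 2·y_flour + 5·y_oven time = 37 and 1·y_flour + 4·y_oven time = 24.5.
Solving: y_flour = 8.5, y_oven time = 4.
Reduced cost of rye loaves: c₃ − yᵀa₃ = 24 − (8.5·3 + 4·2) = 24 − 33.5 = -9.5.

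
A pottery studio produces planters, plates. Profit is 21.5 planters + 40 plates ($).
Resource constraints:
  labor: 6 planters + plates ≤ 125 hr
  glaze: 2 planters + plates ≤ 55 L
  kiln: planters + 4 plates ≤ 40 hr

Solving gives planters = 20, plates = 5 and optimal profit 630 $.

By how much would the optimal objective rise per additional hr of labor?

At the optimum: labor uses 125 of 125 (binding); glaze uses 45 of 55 (slack = 10); kiln uses 40 of 40 (binding).
By complementary slackness, y = 0 for the non-binding constraint.
From A_Bᵀ y = c: 6·y_labor + 1·y_kiln = 21.5; 1·y_labor + 4·y_kiln = 40.
→ y_labor = 2 and y_kiln = 9.5.
Shadow price of labor = 2.

2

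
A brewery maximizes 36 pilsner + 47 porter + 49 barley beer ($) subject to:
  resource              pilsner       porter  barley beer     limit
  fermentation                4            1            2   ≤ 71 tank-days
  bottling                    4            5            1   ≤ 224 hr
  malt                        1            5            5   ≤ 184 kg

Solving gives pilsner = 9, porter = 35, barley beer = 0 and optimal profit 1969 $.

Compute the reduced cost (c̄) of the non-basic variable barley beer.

-5

At the optimum: fermentation uses 71 of 71 (binding); bottling uses 211 of 224 (slack = 13); malt uses 184 of 184 (binding).
Since bottling is not tight, its dual is 0.
Dual feasibility on the basic columns requires 4·y_fermentation + 1·y_malt = 36, 1·y_fermentation + 5·y_malt = 47.
This yields shadow prices y_fermentation = 7, y_malt = 8.
Reduced cost of barley beer: c₃ − yᵀa₃ = 49 − (7·2 + 8·5) = 49 − 54 = -5.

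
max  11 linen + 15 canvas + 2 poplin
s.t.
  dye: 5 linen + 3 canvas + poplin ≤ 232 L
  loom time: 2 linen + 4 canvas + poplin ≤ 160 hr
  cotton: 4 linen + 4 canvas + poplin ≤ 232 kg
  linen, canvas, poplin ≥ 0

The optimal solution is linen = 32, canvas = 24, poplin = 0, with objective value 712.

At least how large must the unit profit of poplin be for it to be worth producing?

4

Check each constraint at x*: dye 232/232 (tight); loom time 160/160 (tight); cotton 224/232 (slack 8).
Since cotton is not tight, its dual is 0.
The binding rows give the dual system: 5·y_dye + 2·y_loom time = 11 and 3·y_dye + 4·y_loom time = 15.
→ y_dye = 1 and y_loom time = 3.
poplin enters the basis when its profit ≥ yᵀa₃ = 1·1 + 3·1 = 4.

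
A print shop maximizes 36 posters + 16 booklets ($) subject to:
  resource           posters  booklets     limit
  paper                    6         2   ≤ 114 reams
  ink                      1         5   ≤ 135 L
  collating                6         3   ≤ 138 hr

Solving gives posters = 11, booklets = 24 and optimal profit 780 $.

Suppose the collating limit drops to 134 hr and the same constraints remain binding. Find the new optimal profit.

764

At the optimum: paper uses 114 of 114 (binding); ink uses 131 of 135 (slack = 4); collating uses 138 of 138 (binding).
Since ink is not tight, its dual is 0.
The binding rows give the dual system: 6·y_paper + 6·y_collating = 36 and 2·y_paper + 3·y_collating = 16.
Solving: y_paper = 2, y_collating = 4.
Δz = y_collating·Δb = 4 × (-4) = -16, so new z* = 780 − 16 = 764.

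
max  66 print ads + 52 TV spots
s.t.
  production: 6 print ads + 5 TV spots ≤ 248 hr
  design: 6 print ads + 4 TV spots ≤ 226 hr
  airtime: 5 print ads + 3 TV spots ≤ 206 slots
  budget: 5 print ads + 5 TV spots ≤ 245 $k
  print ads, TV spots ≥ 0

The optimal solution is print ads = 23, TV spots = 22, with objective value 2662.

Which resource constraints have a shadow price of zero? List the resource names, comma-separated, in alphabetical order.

airtime, budget

production: 248/248 (binding)
design: 226/226 (binding)
airtime: 181/206 (slack 25)
budget: 225/245 (slack 20)
By complementary slackness, a constraint with positive slack has shadow price 0 → airtime, budget.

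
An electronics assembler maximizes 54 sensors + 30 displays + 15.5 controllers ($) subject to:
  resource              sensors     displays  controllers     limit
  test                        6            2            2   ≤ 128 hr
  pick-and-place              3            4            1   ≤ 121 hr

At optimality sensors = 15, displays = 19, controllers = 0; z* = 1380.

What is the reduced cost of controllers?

-2.5

Check each constraint at x*: test 128/128 (tight); pick-and-place 121/121 (tight).
Dual feasibility on the basic columns requires 6·y_test + 3·y_pick-and-place = 54, 2·y_test + 4·y_pick-and-place = 30.
→ y_test = 7 and y_pick-and-place = 4.
Reduced cost of controllers: c₃ − yᵀa₃ = 15.5 − (7·2 + 4·1) = 15.5 − 18 = -2.5.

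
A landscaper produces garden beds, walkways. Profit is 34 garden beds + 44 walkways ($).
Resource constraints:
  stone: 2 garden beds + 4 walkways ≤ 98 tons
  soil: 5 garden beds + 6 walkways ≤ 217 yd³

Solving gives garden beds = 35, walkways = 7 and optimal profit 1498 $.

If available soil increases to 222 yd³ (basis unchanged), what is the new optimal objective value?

1528

Check each constraint at x*: stone 98/98 (tight); soil 217/217 (tight).
Dual feasibility on the basic columns requires 2·y_stone + 5·y_soil = 34, 4·y_stone + 6·y_soil = 44.
This yields shadow prices y_stone = 2, y_soil = 6.
Δz = y_soil·Δb = 6 × (5) = 30, so new z* = 1498 + 30 = 1528.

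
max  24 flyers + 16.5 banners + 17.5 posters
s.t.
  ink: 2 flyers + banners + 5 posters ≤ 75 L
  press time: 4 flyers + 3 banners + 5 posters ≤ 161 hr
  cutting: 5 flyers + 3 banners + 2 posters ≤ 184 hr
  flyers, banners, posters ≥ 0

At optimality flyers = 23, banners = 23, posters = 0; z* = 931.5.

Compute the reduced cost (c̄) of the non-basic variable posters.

Binding: press time and cutting. Non-binding: ink (6 unused).
Since ink is not tight, its dual is 0.
The binding rows give the dual system: 4·y_press time + 5·y_cutting = 24 and 3·y_press time + 3·y_cutting = 16.5.
→ y_press time = 3.5 and y_cutting = 2.
Reduced cost of posters: c₃ − yᵀa₃ = 17.5 − (3.5·5 + 2·2) = 17.5 − 21.5 = -4.

-4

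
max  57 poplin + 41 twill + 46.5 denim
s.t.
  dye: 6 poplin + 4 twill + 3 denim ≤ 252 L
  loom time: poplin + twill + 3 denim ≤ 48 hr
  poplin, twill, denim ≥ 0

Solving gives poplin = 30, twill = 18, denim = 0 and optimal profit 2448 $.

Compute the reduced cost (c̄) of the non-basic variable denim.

Both dye and loom time are binding at x*.
The binding rows give the dual system: 6·y_dye + 1·y_loom time = 57 and 4·y_dye + 1·y_loom time = 41.
→ y_dye = 8 and y_loom time = 9.
Reduced cost of denim: c₃ − yᵀa₃ = 46.5 − (8·3 + 9·3) = 46.5 − 51 = -4.5.

-4.5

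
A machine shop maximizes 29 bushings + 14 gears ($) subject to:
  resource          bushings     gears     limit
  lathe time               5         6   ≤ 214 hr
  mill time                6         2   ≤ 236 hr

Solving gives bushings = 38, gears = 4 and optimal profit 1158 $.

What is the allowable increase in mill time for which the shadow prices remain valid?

20.8

Binding constraints: lathe time, mill time. The basis is B = [[5,6],[6,2]] with det -26.
Per unit increase in mill time, x* moves by d = (0.2308, -0.1923).
The basis stays optimal until gears reaches 0; allowable increase = 20.8 hr.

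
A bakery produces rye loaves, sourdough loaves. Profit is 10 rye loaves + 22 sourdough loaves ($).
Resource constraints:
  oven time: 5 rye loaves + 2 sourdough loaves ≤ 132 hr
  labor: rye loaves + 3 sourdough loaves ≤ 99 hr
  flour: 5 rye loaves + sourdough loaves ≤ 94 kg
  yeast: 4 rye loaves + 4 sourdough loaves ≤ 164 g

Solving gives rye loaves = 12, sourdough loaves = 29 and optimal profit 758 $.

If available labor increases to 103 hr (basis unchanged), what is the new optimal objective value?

782

Binding: labor and yeast. Non-binding: oven time (14 unused), flour (5 unused).
By complementary slackness, y = 0 for the non-binding constraints.
The binding rows give the dual system: 1·y_labor + 4·y_yeast = 10 and 3·y_labor + 4·y_yeast = 22.
This yields shadow prices y_labor = 6, y_yeast = 1.
Δz = y_labor·Δb = 6 × (4) = 24, so new z* = 758 + 24 = 782.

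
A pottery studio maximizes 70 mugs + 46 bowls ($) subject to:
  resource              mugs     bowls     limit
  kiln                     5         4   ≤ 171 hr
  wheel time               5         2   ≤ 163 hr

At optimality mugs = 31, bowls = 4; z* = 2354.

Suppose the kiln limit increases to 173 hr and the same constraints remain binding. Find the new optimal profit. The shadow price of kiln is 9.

2372

Δb = 2, so new z* = 2354 + (9)·(2) = 2354 + 18 = 2372.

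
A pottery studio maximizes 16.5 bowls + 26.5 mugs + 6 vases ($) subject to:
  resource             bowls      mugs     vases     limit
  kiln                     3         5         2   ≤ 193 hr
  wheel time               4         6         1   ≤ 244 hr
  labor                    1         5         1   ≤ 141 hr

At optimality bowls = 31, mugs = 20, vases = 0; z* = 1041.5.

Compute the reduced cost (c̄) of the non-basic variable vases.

-2.5

Binding: kiln and wheel time. Non-binding: labor (10 unused).
Slack constraints have shadow price 0 (complementary slackness).
From A_Bᵀ y = c: 3·y_kiln + 4·y_wheel time = 16.5; 5·y_kiln + 6·y_wheel time = 26.5.
This yields shadow prices y_kiln = 3.5, y_wheel time = 1.5.
Reduced cost of vases: c₃ − yᵀa₃ = 6 − (3.5·2 + 1.5·1) = 6 − 8.5 = -2.5.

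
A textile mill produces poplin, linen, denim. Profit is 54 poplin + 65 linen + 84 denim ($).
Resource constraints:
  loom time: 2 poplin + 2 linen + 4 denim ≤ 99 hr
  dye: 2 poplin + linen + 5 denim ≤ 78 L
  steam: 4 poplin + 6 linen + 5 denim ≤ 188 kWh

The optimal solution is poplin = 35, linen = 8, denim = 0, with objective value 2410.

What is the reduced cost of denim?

-3.5

At the optimum: loom time uses 86 of 99 (slack = 13); dye uses 78 of 78 (binding); steam uses 188 of 188 (binding).
Since loom time is not tight, its dual is 0.
From A_Bᵀ y = c: 2·y_dye + 4·y_steam = 54; 1·y_dye + 6·y_steam = 65.
This yields shadow prices y_dye = 8, y_steam = 9.5.
Reduced cost of denim: c₃ − yᵀa₃ = 84 − (8·5 + 9.5·5) = 84 − 87.5 = -3.5.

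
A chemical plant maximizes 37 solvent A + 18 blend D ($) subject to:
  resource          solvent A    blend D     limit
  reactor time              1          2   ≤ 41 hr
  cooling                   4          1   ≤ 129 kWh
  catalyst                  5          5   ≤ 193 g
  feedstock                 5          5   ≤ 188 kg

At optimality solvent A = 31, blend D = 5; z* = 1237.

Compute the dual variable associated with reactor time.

5

Binding: reactor time and cooling. Non-binding: catalyst (13 unused), feedstock (8 unused).
Since catalyst, feedstock are not tight, their duals are 0.
Dual feasibility on the basic columns requires 1·y_reactor time + 4·y_cooling = 37, 2·y_reactor time + 1·y_cooling = 18.
Solving: y_reactor time = 5, y_cooling = 8.
Shadow price of reactor time = 5.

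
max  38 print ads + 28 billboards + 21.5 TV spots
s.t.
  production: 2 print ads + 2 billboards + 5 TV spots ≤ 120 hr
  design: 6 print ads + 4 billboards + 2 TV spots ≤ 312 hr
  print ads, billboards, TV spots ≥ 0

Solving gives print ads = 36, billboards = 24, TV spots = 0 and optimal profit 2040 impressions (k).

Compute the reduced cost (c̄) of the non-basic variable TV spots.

-8.5

Check each constraint at x*: production 120/120 (tight); design 312/312 (tight).
From A_Bᵀ y = c: 2·y_production + 6·y_design = 38; 2·y_production + 4·y_design = 28.
→ y_production = 4 and y_design = 5.
Reduced cost of TV spots: c₃ − yᵀa₃ = 21.5 − (4·5 + 5·2) = 21.5 − 30 = -8.5.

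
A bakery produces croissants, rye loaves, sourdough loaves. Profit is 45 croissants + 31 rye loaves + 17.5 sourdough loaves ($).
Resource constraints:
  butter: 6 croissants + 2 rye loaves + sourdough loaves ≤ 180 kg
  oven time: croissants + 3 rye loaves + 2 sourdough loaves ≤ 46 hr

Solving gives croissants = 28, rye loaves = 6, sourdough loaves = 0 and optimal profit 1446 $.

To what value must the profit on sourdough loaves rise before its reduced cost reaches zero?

18.5

Check each constraint at x*: butter 180/180 (tight); oven time 46/46 (tight).
Dual feasibility on the basic columns requires 6·y_butter + 1·y_oven time = 45, 2·y_butter + 3·y_oven time = 31.
→ y_butter = 6.5 and y_oven time = 6.
sourdough loaves enters the basis when its profit ≥ yᵀa₃ = 6.5·1 + 6·2 = 18.5.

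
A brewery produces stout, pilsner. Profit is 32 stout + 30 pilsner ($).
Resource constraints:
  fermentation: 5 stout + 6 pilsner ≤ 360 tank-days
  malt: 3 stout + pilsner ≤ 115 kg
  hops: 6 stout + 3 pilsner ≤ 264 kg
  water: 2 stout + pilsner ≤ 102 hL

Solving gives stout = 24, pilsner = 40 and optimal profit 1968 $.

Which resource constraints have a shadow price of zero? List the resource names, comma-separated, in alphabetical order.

malt, water

fermentation: 360/360 (binding)
malt: 112/115 (slack 3)
hops: 264/264 (binding)
water: 88/102 (slack 14)
By complementary slackness, a constraint with positive slack has shadow price 0 → malt, water.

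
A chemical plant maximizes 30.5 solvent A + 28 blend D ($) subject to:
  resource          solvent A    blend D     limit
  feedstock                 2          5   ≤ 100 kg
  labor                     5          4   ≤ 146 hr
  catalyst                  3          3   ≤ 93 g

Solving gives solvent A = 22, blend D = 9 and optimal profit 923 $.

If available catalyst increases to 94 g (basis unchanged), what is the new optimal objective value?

929

Check each constraint at x*: feedstock 89/100 (slack 11); labor 146/146 (tight); catalyst 93/93 (tight).
By complementary slackness, y = 0 for the non-binding constraint.
From A_Bᵀ y = c: 5·y_labor + 3·y_catalyst = 30.5; 4·y_labor + 3·y_catalyst = 28.
Solving: y_labor = 2.5, y_catalyst = 6.
Δz = y_catalyst·Δb = 6 × (1) = 6, so new z* = 923 + 6 = 929.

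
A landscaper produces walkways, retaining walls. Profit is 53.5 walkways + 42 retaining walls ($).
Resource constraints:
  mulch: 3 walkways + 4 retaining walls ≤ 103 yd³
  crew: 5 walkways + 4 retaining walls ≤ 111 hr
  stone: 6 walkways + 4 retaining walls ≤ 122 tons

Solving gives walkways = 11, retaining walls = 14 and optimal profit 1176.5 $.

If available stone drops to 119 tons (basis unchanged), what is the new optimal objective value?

Binding: crew and stone. Non-binding: mulch (14 unused).
Since mulch is not tight, its dual is 0.
Dual feasibility on the basic columns requires 5·y_crew + 6·y_stone = 53.5, 4·y_crew + 4·y_stone = 42.
→ y_crew = 9.5 and y_stone = 1.
Δz = y_stone·Δb = 1 × (-3) = -3, so new z* = 1176.5 − 3 = 1173.5.

1173.5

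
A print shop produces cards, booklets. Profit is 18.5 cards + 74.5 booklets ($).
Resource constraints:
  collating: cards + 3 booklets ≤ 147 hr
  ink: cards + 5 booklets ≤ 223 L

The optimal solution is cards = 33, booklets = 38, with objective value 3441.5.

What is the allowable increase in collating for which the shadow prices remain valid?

Binding constraints: collating, ink. The basis is B = [[1,3],[1,5]] with det 2.
Per unit increase in collating, x* moves by d = (2.5, -0.5).
The basis stays optimal until booklets reaches 0; allowable increase = 76 hr.

76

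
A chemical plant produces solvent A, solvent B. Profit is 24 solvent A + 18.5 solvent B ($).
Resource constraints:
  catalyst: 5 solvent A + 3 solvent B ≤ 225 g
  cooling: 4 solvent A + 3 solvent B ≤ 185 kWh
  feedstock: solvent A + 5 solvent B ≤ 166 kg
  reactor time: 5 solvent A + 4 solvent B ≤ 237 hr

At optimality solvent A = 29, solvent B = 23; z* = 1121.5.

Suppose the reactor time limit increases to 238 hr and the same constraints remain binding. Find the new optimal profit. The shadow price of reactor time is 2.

Δb = 1, so new z* = 1121.5 + (2)·(1) = 1121.5 + 2 = 1123.5.

1123.5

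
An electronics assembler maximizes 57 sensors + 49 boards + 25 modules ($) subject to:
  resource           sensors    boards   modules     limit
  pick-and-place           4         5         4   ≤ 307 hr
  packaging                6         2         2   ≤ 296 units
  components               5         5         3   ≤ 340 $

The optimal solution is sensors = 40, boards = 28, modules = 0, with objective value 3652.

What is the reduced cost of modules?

Check each constraint at x*: pick-and-place 300/307 (slack 7); packaging 296/296 (tight); components 340/340 (tight).
Since pick-and-place is not tight, its dual is 0.
From A_Bᵀ y = c: 6·y_packaging + 5·y_components = 57; 2·y_packaging + 5·y_components = 49.
Solving: y_packaging = 2, y_components = 9.
Reduced cost of modules: c₃ − yᵀa₃ = 25 − (2·2 + 9·3) = 25 − 31 = -6.

-6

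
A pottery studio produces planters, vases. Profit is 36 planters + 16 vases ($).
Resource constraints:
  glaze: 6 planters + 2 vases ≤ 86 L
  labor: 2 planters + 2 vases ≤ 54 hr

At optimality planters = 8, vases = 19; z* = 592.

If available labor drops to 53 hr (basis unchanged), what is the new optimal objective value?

589

Both glaze and labor are binding at x*.
From A_Bᵀ y = c: 6·y_glaze + 2·y_labor = 36; 2·y_glaze + 2·y_labor = 16.
This yields shadow prices y_glaze = 5, y_labor = 3.
Δz = y_labor·Δb = 3 × (-1) = -3, so new z* = 592 − 3 = 589.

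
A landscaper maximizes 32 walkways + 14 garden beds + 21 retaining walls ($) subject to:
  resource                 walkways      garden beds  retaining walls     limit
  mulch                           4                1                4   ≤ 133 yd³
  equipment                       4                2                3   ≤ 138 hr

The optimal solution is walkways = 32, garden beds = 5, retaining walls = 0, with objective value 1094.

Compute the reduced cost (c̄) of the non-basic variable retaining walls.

Both mulch and equipment are binding at x*.
From A_Bᵀ y = c: 4·y_mulch + 4·y_equipment = 32; 1·y_mulch + 2·y_equipment = 14.
→ y_mulch = 2 and y_equipment = 6.
Reduced cost of retaining walls: c₃ − yᵀa₃ = 21 − (2·4 + 6·3) = 21 − 26 = -5.

-5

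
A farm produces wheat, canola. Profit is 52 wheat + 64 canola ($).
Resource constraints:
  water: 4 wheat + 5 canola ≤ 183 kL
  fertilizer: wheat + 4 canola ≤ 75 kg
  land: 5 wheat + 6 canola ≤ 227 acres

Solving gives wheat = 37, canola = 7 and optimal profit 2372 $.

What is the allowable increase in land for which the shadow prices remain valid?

Binding constraints: water, land. The basis is B = [[4,5],[5,6]] with det -1.
Per unit increase in land, x* moves by d = (5, -4).
The basis stays optimal until canola reaches 0; allowable increase = 1.75 acres.

1.75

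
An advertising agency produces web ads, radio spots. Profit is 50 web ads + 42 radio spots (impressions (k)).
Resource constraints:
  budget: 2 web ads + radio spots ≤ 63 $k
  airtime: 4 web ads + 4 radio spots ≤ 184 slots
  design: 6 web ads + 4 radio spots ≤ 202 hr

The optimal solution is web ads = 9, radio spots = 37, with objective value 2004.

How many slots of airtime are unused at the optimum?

0

airtime used = 4·9 + 4·37 = 184; slack = 184 − 184 = 0.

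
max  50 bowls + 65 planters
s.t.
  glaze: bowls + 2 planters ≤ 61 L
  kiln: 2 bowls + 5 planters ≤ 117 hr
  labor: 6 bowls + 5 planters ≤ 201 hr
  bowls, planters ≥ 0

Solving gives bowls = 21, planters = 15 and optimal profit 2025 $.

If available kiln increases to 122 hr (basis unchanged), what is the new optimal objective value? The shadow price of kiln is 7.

Δb = 5, so new z* = 2025 + (7)·(5) = 2025 + 35 = 2060.

2060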